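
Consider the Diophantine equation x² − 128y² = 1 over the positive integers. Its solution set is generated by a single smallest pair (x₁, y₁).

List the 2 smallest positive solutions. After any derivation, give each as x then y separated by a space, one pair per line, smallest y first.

[11; 3,5,3,22] for √128; ℓ=4 ⇒ convergent index 3
a_0=11:  p_0=11·1+0=11,  q_0=11·0+1=1
…
a_2=5:  p_2=5·34+11=181,  q_2=5·3+1=16
a_3=3:  p_3=3·181+34=577,  q_3=3·16+3=51
(x₁, y₁) = (577, 51);  577² − 128·51² = 1 ✓
(x_2, y_2) = (577·577 + 128·51·51, 577·51 + 51·577) = (665857, 58854)

577 51
665857 58854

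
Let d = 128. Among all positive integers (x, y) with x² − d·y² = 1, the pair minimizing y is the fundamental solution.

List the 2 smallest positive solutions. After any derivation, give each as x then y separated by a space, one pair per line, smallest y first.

577 51
665857 58854

d=128: √d = [11; 3,5,3,22] (ℓ=4, even), read p_3/q_3
k=0  a_k=11  p_k/q_k = 11/1
k=1  a_k=3  p_k/q_k = 34/3
k=2  a_k=5  p_k/q_k = 181/16
k=3  a_k=3  p_k/q_k = 577/51
fundamental: x₁=577, y₁=51  (since 332929 − 128·2601 = 1)
k=2:  x_2 = 577·577+128·51·51 = 665857,  y_2 = 577·51+51·577 = 58854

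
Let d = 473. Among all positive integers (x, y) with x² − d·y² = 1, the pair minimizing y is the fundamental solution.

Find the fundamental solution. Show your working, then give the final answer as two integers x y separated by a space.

√473 → a₀=21, period (1,2,1,42); ℓ=4 even so k=3
step 0: (21, 1)  from 21·(1,0) + (0,1)
step 1: (22, 1)  from 1·(21,1) + (1,0)
step 2: (65, 3)  from 2·(22,1) + (21,1)
step 3: (87, 4)  from 1·(65,3) + (22,1)
fundamental: x₁=87, y₁=4  (since 7569 − 473·16 = 1)

87 4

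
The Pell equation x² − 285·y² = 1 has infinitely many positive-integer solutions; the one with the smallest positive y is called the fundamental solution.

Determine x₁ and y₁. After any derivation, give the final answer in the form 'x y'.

d=285: √d = [16; 1,7,2,7,1,32] (ℓ=6, even), read p_5/q_5
step 0: (16, 1)  from 16·(1,0) + (0,1)
step 1: (17, 1)  from 1·(16,1) + (1,0)
…
step 3: (287, 17)  from 2·(135,8) + (17,1)
step 4: (2144, 127)  from 7·(287,17) + (135,8)
step 5: (2431, 144)  from 1·(2144,127) + (287,17)
→ (2431, 144).  Check: 2431²=5909761, 285·144²=5909760, difference 1.

2431 144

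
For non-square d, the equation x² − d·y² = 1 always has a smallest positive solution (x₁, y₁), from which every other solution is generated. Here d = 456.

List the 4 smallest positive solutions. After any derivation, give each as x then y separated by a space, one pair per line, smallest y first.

1025 48
2101249 98400
4307559425 201719952
8830494720001 413525803200

d=456: √d = [21; 2,1,4,1,2,42] (ℓ=6, even), read p_5/q_5
i=0: a=21 ⇒ p=21, q=1
i=1: a=2 ⇒ p=43, q=2
i=2: a=1 ⇒ p=64, q=3
i=3: a=4 ⇒ p=299, q=14
i=4: a=1 ⇒ p=363, q=17
i=5: a=2 ⇒ p=1025, q=48
(x₁, y₁) = (1025, 48);  1025² − 456·48² = 1 ✓
n=2: (1025,48)∘(1025,48) = (1025·1025+456·48·48, 1025·48+48·1025) = (2101249,98400)
n=3: (2101249,98400)∘(1025,48) = (1025·2101249+456·48·98400, 1025·98400+48·2101249) = (4307559425,201719952)
n=4: (4307559425,201719952)∘(1025,48) = (1025·4307559425+456·48·201719952, 1025·201719952+48·4307559425) = (8830494720001,413525803200)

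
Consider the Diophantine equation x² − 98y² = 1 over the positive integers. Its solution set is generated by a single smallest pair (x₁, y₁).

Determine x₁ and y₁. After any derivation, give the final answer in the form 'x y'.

99 10

√98 = [9; 1,8,1,18, …], period ℓ=4 (even) → k=3
a_0=9:  p_0=9·1+0=9,  q_0=9·0+1=1
…
a_2=8:  p_2=8·10+9=89,  q_2=8·1+1=9
a_3=1:  p_3=1·89+10=99,  q_3=1·9+1=10
(x₁, y₁) = (99, 10);  99² − 98·10² = 1 ✓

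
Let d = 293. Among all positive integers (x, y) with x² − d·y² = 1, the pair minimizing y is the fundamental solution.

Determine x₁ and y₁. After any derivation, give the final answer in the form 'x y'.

√293 → a₀=17, period (8,1,1,8,34); ℓ=5 odd so k=9
k=0  a_k=17  p_k/q_k = 17/1
k=1  a_k=8  p_k/q_k = 137/8
k=2  a_k=1  p_k/q_k = 154/9
…
k=4  a_k=8  p_k/q_k = 2482/145
k=5  a_k=34  p_k/q_k = 84679/4947
…
k=8  a_k=1  p_k/q_k = 1444507/84389
k=9  a_k=8  p_k/q_k = 12320649/719780
→ (12320649, 719780).  Check: 12320649²=151798391781201, 293·719780²=151798391781200, difference 1.

12320649 719780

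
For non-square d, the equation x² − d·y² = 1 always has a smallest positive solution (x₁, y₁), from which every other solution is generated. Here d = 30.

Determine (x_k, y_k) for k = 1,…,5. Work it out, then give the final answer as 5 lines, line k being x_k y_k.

11 2
241 44
5291 966
116161 21208
2550251 465610

[5; 2,10] for √30; ℓ=2 ⇒ convergent index 1
i=0: a=5 ⇒ p=5, q=1
i=1: a=2 ⇒ p=11, q=2
(x₁, y₁) = (11, 2);  11² − 30·2² = 1 ✓
k=2:  x_2 = 11·11+30·2·2 = 241,  y_2 = 11·2+2·11 = 44
k=3:  x_3 = 11·241+30·2·44 = 5291,  y_3 = 11·44+2·241 = 966
k=4:  x_4 = 11·5291+30·2·966 = 116161,  y_4 = 11·966+2·5291 = 21208
k=5:  x_5 = 11·116161+30·2·21208 = 2550251,  y_5 = 11·21208+2·116161 = 465610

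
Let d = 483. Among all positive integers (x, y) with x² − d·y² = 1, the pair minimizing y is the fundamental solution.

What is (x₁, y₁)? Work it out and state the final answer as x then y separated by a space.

d=483: √d = [21; 1,42] (ℓ=2, even), read p_1/q_1
k=0  a_k=21  p_k/q_k = 21/1
k=1  a_k=1  p_k/q_k = 22/1
→ (22, 1).  Check: 22²=484, 483·1²=483, difference 1.

22 1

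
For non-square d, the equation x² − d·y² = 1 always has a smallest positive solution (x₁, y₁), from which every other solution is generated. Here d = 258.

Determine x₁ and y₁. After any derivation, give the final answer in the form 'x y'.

√258 = [16; 16,32, …], period ℓ=2 (even) → k=1
k=0  a_k=16  p_k/q_k = 16/1
k=1  a_k=16  p_k/q_k = 257/16
(x₁, y₁) = (257, 16);  257² − 258·16² = 1 ✓

257 16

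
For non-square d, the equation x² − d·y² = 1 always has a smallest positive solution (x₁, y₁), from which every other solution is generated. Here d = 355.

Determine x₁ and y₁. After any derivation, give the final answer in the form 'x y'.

954809 50676

d=355: √d = [18; 1,5,3,3,1,6,1,3,3,5,1,36] (ℓ=12, even), read p_11/q_11
a_0=18:  p_0=18·1+0=18,  q_0=18·0+1=1
a_1=1:  p_1=1·18+1=19,  q_1=1·1+0=1
a_2=5:  p_2=5·19+18=113,  q_2=5·1+1=6
…
a_4=3:  p_4=3·358+113=1187,  q_4=3·19+6=63
a_5=1:  p_5=1·1187+358=1545,  q_5=1·63+19=82
a_6=6:  p_6=6·1545+1187=10457,  q_6=6·82+63=555
a_7=1:  p_7=1·10457+1545=12002,  q_7=1·555+82=637
…
a_9=3:  p_9=3·46463+12002=151391,  q_9=3·2466+637=8035
a_10=5:  p_10=5·151391+46463=803418,  q_10=5·8035+2466=42641
a_11=1:  p_11=1·803418+151391=954809,  q_11=1·42641+8035=50676
(x₁, y₁) = (954809, 50676);  954809² − 355·50676² = 1 ✓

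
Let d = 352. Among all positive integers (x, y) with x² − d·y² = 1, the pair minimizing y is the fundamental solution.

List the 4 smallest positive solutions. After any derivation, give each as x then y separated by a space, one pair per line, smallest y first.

77617 4137
12048797377 642203058
1870383011943601 99691749501435
290347036464004160257 15475549041463557732

√352 = [18; 1,3,5,9,5,3,1,36, …], period ℓ=8 (even) → k=7
k=0  a_k=18  p_k/q_k = 18/1
k=1  a_k=1  p_k/q_k = 19/1
k=2  a_k=3  p_k/q_k = 75/4
k=3  a_k=5  p_k/q_k = 394/21
k=4  a_k=9  p_k/q_k = 3621/193
k=5  a_k=5  p_k/q_k = 18499/986
k=6  a_k=3  p_k/q_k = 59118/3151
k=7  a_k=1  p_k/q_k = 77617/4137
fundamental: x₁=77617, y₁=4137  (since 6024398689 − 352·17114769 = 1)
(77617+4137√352)^2 = 12048797377 + 642203058√352
(77617+4137√352)^3 = 1870383011943601 + 99691749501435√352
(77617+4137√352)^4 = 290347036464004160257 + 15475549041463557732√352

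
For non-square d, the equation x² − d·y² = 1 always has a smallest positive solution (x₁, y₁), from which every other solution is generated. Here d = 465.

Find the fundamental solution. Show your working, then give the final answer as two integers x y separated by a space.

[21; 1,1,3,2,2,2,3,1,1,42] for √465; ℓ=10 ⇒ convergent index 9
a_0=21:  p_0=21·1+0=21,  q_0=21·0+1=1
a_1=1:  p_1=1·21+1=22,  q_1=1·1+0=1
a_2=1:  p_2=1·22+21=43,  q_2=1·1+1=2
…
a_4=2:  p_4=2·151+43=345,  q_4=2·7+2=16
a_5=2:  p_5=2·345+151=841,  q_5=2·16+7=39
a_6=2:  p_6=2·841+345=2027,  q_6=2·39+16=94
…
a_8=1:  p_8=1·6922+2027=8949,  q_8=1·321+94=415
a_9=1:  p_9=1·8949+6922=15871,  q_9=1·415+321=736
fundamental: x₁=15871, y₁=736  (since 251888641 − 465·541696 = 1)

15871 736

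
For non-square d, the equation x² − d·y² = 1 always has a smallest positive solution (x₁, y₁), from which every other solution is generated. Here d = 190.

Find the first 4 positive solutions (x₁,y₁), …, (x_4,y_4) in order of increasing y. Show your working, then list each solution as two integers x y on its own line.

√190 → a₀=13, period (1,3,1,1,1,…,3,1,26); ℓ=14 even so k=13
i=0: a=13 ⇒ p=13, q=1
…
i=9: a=1 ⇒ p=4149, q=301
…
i=12: a=3 ⇒ p=40787, q=2959
i=13: a=1 ⇒ p=52021, q=3774
(x₁, y₁) = (52021, 3774);  52021² − 190·3774² = 1 ✓
(52021+3774√190)^2 = 5412368881 + 392654508√190
(52021+3774√190)^3 = 563113683064981 + 40852560317562√190
(52021+3774√190)^4 = 58587473808034384321 + 4250382080167131096√190

52021 3774
5412368881 392654508
563113683064981 40852560317562
58587473808034384321 4250382080167131096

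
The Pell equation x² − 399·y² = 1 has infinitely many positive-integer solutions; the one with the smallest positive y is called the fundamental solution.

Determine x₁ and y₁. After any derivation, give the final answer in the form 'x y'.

20 1

√399 → a₀=19, period (1,38); ℓ=2 even so k=1
a_0=19:  p_0=19·1+0=19,  q_0=19·0+1=1
a_1=1:  p_1=1·19+1=20,  q_1=1·1+0=1
(x₁, y₁) = (20, 1);  20² − 399·1² = 1 ✓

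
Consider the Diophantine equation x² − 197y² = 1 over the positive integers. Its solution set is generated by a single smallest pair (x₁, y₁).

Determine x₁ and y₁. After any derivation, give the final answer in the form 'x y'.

393 28

[14; 28] for √197; ℓ=1 ⇒ convergent index 1
a_0=14:  p_0=14·1+0=14,  q_0=14·0+1=1
a_1=28:  p_1=28·14+1=393,  q_1=28·1+0=28
fundamental: x₁=393, y₁=28  (since 154449 − 197·784 = 1)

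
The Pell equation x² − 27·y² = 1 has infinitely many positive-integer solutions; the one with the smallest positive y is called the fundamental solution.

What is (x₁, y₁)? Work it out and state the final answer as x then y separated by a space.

26 5

d=27: √d = [5; 5,10] (ℓ=2, even), read p_1/q_1
i=0: a=5 ⇒ p=5, q=1
i=1: a=5 ⇒ p=26, q=5
→ (26, 5).  Check: 26²=676, 27·5²=675, difference 1.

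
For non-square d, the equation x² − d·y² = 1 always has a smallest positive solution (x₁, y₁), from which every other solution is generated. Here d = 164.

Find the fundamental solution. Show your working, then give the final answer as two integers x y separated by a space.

2049 160

√164 = [12; 1,4,6,4,1,24, …], period ℓ=6 (even) → k=5
step 0: (12, 1)  from 12·(1,0) + (0,1)
…
step 4: (1652, 129)  from 4·(397,31) + (64,5)
step 5: (2049, 160)  from 1·(1652,129) + (397,31)
(x₁, y₁) = (2049, 160);  2049² − 164·160² = 1 ✓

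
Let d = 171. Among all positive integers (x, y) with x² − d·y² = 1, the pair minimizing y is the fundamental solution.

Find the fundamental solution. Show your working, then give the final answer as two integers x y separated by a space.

√171 = [13; 13,26, …], period ℓ=2 (even) → k=1
a_0=13:  p_0=13·1+0=13,  q_0=13·0+1=1
a_1=13:  p_1=13·13+1=170,  q_1=13·1+0=13
→ (170, 13).  Check: 170²=28900, 171·13²=28899, difference 1.

170 13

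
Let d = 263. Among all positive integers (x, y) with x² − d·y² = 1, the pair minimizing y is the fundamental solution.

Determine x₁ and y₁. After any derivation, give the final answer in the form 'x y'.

139128 8579

[16; 4,1,1,1,1,15,1,1,1,1,4,32] for √263; ℓ=12 ⇒ convergent index 11
i=0: a=16 ⇒ p=16, q=1
i=1: a=4 ⇒ p=65, q=4
…
i=5: a=1 ⇒ p=373, q=23
i=6: a=15 ⇒ p=5822, q=359
…
i=9: a=1 ⇒ p=18212, q=1123
i=10: a=1 ⇒ p=30229, q=1864
i=11: a=4 ⇒ p=139128, q=8579
→ (139128, 8579).  Check: 139128²=19356600384, 263·8579²=19356600383, difference 1.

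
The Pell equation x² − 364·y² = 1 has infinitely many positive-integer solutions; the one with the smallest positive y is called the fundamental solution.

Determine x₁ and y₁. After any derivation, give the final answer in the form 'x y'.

4954951 259710

d=364: √d = [19; 12,1,2,3,1,8,1,3,2,1,12,38] (ℓ=12, even), read p_11/q_11
step 0: (19, 1)  from 19·(1,0) + (0,1)
step 1: (229, 12)  from 12·(19,1) + (1,0)
step 2: (248, 13)  from 1·(229,12) + (19,1)
step 3: (725, 38)  from 2·(248,13) + (229,12)
step 4: (2423, 127)  from 3·(725,38) + (248,13)
step 5: (3148, 165)  from 1·(2423,127) + (725,38)
step 6: (27607, 1447)  from 8·(3148,165) + (2423,127)
step 7: (30755, 1612)  from 1·(27607,1447) + (3148,165)
step 8: (119872, 6283)  from 3·(30755,1612) + (27607,1447)
step 9: (270499, 14178)  from 2·(119872,6283) + (30755,1612)
step 10: (390371, 20461)  from 1·(270499,14178) + (119872,6283)
step 11: (4954951, 259710)  from 12·(390371,20461) + (270499,14178)
→ (4954951, 259710).  Check: 4954951²=24551539412401, 364·259710²=24551539412400, difference 1.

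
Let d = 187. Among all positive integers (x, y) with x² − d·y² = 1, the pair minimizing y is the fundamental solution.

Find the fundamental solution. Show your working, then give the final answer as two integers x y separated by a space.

1682 123

[13; 1,2,13,2,1,26] for √187; ℓ=6 ⇒ convergent index 5
a_0=13:  p_0=13·1+0=13,  q_0=13·0+1=1
a_1=1:  p_1=1·13+1=14,  q_1=1·1+0=1
…
a_3=13:  p_3=13·41+14=547,  q_3=13·3+1=40
a_4=2:  p_4=2·547+41=1135,  q_4=2·40+3=83
a_5=1:  p_5=1·1135+547=1682,  q_5=1·83+40=123
(x₁, y₁) = (1682, 123);  1682² − 187·123² = 1 ✓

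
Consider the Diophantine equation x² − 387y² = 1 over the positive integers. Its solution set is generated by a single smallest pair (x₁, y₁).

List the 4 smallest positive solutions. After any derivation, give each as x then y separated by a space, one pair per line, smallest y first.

[19; 1,2,19,2,1,38] for √387; ℓ=6 ⇒ convergent index 5
a_0=19:  p_0=19·1+0=19,  q_0=19·0+1=1
a_1=1:  p_1=1·19+1=20,  q_1=1·1+0=1
…
a_4=2:  p_4=2·1141+59=2341,  q_4=2·58+3=119
a_5=1:  p_5=1·2341+1141=3482,  q_5=1·119+58=177
(x₁, y₁) = (3482, 177);  3482² − 387·177² = 1 ✓
(x_2, y_2) = (3482·3482 + 387·177·177, 3482·177 + 177·3482) = (24248647, 1232628)
(x_3, y_3) = (3482·24248647 + 387·177·1232628, 3482·1232628 + 177·24248647) = (168867574226, 8584021215)
(x_4, y_4) = (3482·168867574226 + 387·177·8584021215, 3482·8584021215 + 177·168867574226) = (1175993762661217, 59779122508632)

3482 177
24248647 1232628
168867574226 8584021215
1175993762661217 59779122508632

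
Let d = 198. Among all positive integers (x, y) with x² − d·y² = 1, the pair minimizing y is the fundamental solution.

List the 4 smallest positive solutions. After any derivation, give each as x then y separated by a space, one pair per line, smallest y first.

d=198: √d = [14; 14,28] (ℓ=2, even), read p_1/q_1
step 0: (14, 1)  from 14·(1,0) + (0,1)
step 1: (197, 14)  from 14·(14,1) + (1,0)
fundamental: x₁=197, y₁=14  (since 38809 − 198·196 = 1)
(x_2, y_2) = (197·197 + 198·14·14, 197·14 + 14·197) = (77617, 5516)
(x_3, y_3) = (197·77617 + 198·14·5516, 197·5516 + 14·77617) = (30580901, 2173290)
(x_4, y_4) = (197·30580901 + 198·14·2173290, 197·2173290 + 14·30580901) = (12048797377, 856270744)

197 14
77617 5516
30580901 2173290
12048797377 856270744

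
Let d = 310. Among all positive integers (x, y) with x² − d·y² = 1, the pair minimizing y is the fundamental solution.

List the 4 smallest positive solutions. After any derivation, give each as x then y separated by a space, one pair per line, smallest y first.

848719 48204
1440647881921 81823301352
2445410459391369679 138889981000287972
4150932639366927117300481 235757131569084991314384

√310 = [17; 1,1,1,1,5,…,1,1,34, …], period ℓ=16 (even) → k=15
i=0: a=17 ⇒ p=17, q=1
…
i=7: a=1 ⇒ p=2060, q=117
i=8: a=2 ⇒ p=5687, q=323
…
i=11: a=5 ⇒ p=152387, q=8655
…
i=13: a=1 ⇒ p=333702, q=18953
i=14: a=1 ⇒ p=515017, q=29251
i=15: a=1 ⇒ p=848719, q=48204
fundamental: x₁=848719, y₁=48204  (since 720323940961 − 310·2323625616 = 1)
(848719+48204√310)^2 = 1440647881921 + 81823301352√310
(848719+48204√310)^3 = 2445410459391369679 + 138889981000287972√310
(848719+48204√310)^4 = 4150932639366927117300481 + 235757131569084991314384√310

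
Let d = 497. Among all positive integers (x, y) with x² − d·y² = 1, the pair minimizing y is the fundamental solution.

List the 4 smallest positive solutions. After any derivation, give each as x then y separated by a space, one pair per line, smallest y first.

1201887 53912
2889064721537 129592263888
6944658661946678751 311510514535059400
16693389930459326703284737 748800875565868281911712

[22; 3,2,2,5,6,5,2,2,3,44] for √497; ℓ=10 ⇒ convergent index 9
a_0=22:  p_0=22·1+0=22,  q_0=22·0+1=1
…
a_2=2:  p_2=2·67+22=156,  q_2=2·3+1=7
…
a_4=5:  p_4=5·379+156=2051,  q_4=5·17+7=92
…
a_6=5:  p_6=5·12685+2051=65476,  q_6=5·569+92=2937
a_7=2:  p_7=2·65476+12685=143637,  q_7=2·2937+569=6443
a_8=2:  p_8=2·143637+65476=352750,  q_8=2·6443+2937=15823
a_9=3:  p_9=3·352750+143637=1201887,  q_9=3·15823+6443=53912
(x₁, y₁) = (1201887, 53912);  1201887² − 497·53912² = 1 ✓
n=2: (1201887,53912)∘(1201887,53912) = (1201887·1201887+497·53912·53912, 1201887·53912+53912·1201887) = (2889064721537,129592263888)
n=3: (2889064721537,129592263888)∘(1201887,53912) = (1201887·2889064721537+497·53912·129592263888, 1201887·129592263888+53912·2889064721537) = (6944658661946678751,311510514535059400)
n=4: (6944658661946678751,311510514535059400)∘(1201887,53912) = (1201887·6944658661946678751+497·53912·311510514535059400, 1201887·311510514535059400+53912·6944658661946678751) = (16693389930459326703284737,748800875565868281911712)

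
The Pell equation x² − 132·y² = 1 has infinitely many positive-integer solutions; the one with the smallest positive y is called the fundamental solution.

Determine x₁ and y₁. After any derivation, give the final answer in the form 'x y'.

√132 = [11; 2,22, …], period ℓ=2 (even) → k=1
step 0: (11, 1)  from 11·(1,0) + (0,1)
step 1: (23, 2)  from 2·(11,1) + (1,0)
fundamental: x₁=23, y₁=2  (since 529 − 132·4 = 1)

23 2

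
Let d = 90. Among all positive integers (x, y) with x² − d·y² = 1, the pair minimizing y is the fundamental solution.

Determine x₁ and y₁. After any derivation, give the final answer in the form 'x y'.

19 2

d=90: √d = [9; 2,18] (ℓ=2, even), read p_1/q_1
step 0: (9, 1)  from 9·(1,0) + (0,1)
step 1: (19, 2)  from 2·(9,1) + (1,0)
fundamental: x₁=19, y₁=2  (since 361 − 90·4 = 1)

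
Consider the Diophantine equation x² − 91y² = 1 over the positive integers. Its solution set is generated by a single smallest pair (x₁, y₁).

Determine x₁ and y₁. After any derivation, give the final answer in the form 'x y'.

[9; 1,1,5,1,5,1,1,18] for √91; ℓ=8 ⇒ convergent index 7
step 0: (9, 1)  from 9·(1,0) + (0,1)
…
step 3: (105, 11)  from 5·(19,2) + (10,1)
…
step 5: (725, 76)  from 5·(124,13) + (105,11)
step 6: (849, 89)  from 1·(725,76) + (124,13)
step 7: (1574, 165)  from 1·(849,89) + (725,76)
→ (1574, 165).  Check: 1574²=2477476, 91·165²=2477475, difference 1.

1574 165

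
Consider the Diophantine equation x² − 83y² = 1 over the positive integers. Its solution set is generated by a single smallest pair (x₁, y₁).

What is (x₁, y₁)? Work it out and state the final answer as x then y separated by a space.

82 9

√83 = [9; 9,18, …], period ℓ=2 (even) → k=1
k=0  a_k=9  p_k/q_k = 9/1
k=1  a_k=9  p_k/q_k = 82/9
→ (82, 9).  Check: 82²=6724, 83·9²=6723, difference 1.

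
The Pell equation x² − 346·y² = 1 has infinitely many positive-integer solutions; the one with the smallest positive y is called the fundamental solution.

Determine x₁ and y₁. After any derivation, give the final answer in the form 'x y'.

d=346: √d = [18; 1,1,1,1,36] (ℓ=5, odd), read p_9/q_9
k=0  a_k=18  p_k/q_k = 18/1
k=1  a_k=1  p_k/q_k = 19/1
…
k=3  a_k=1  p_k/q_k = 56/3
k=4  a_k=1  p_k/q_k = 93/5
…
k=6  a_k=1  p_k/q_k = 3497/188
…
k=8  a_k=1  p_k/q_k = 10398/559
k=9  a_k=1  p_k/q_k = 17299/930
→ (17299, 930).  Check: 17299²=299255401, 346·930²=299255400, difference 1.

17299 930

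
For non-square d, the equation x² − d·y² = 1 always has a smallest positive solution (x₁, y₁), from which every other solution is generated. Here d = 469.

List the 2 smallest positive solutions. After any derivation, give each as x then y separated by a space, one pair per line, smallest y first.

d=469: √d = [21; 1,1,1,10,6,10,1,1,1,42] (ℓ=10, even), read p_9/q_9
i=0: a=21 ⇒ p=21, q=1
i=1: a=1 ⇒ p=22, q=1
i=2: a=1 ⇒ p=43, q=2
…
i=4: a=10 ⇒ p=693, q=32
i=5: a=6 ⇒ p=4223, q=195
i=6: a=10 ⇒ p=42923, q=1982
…
i=8: a=1 ⇒ p=90069, q=4159
i=9: a=1 ⇒ p=137215, q=6336
(x₁, y₁) = (137215, 6336);  137215² − 469·6336² = 1 ✓
k=2:  x_2 = 137215·137215+469·6336·6336 = 37655912449,  y_2 = 137215·6336+6336·137215 = 1738788480

137215 6336
37655912449 1738788480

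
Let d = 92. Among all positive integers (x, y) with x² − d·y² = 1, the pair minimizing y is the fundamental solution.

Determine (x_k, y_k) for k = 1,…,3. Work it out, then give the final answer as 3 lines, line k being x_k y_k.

√92 = [9; 1,1,2,4,2,1,1,18, …], period ℓ=8 (even) → k=7
step 0: (9, 1)  from 9·(1,0) + (0,1)
…
step 6: (681, 71)  from 1·(470,49) + (211,22)
step 7: (1151, 120)  from 1·(681,71) + (470,49)
fundamental: x₁=1151, y₁=120  (since 1324801 − 92·14400 = 1)
(1151+120√92)^2 = 2649601 + 276240√92
(1151+120√92)^3 = 6099380351 + 635904360√92

1151 120
2649601 276240
6099380351 635904360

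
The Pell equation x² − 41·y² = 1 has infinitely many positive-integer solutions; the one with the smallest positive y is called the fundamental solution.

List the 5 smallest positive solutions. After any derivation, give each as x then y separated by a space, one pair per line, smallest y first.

d=41: √d = [6; 2,2,12] (ℓ=3, odd), read p_5/q_5
a_0=6:  p_0=6·1+0=6,  q_0=6·0+1=1
…
a_2=2:  p_2=2·13+6=32,  q_2=2·2+1=5
a_3=12:  p_3=12·32+13=397,  q_3=12·5+2=62
a_4=2:  p_4=2·397+32=826,  q_4=2·62+5=129
a_5=2:  p_5=2·826+397=2049,  q_5=2·129+62=320
(x₁, y₁) = (2049, 320);  2049² − 41·320² = 1 ✓
(x_2, y_2) = (2049·2049 + 41·320·320, 2049·320 + 320·2049) = (8396801, 1311360)
(x_3, y_3) = (2049·8396801 + 41·320·1311360, 2049·1311360 + 320·8396801) = (34410088449, 5373952960)
(x_4, y_4) = (2049·34410088449 + 41·320·5373952960, 2049·5373952960 + 320·34410088449) = (141012534067201, 22022457918720)
(x_5, y_5) = (2049·141012534067201 + 41·320·22022457918720, 2049·22022457918720 + 320·141012534067201) = (577869330197301249, 90248027176961600)

2049 320
8396801 1311360
34410088449 5373952960
141012534067201 22022457918720
577869330197301249 90248027176961600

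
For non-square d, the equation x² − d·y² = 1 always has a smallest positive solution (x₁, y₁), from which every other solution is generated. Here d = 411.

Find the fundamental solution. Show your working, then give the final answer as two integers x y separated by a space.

49730 2453

[20; 3,1,1,1,19,1,1,1,3,40] for √411; ℓ=10 ⇒ convergent index 9
a_0=20:  p_0=20·1+0=20,  q_0=20·0+1=1
…
a_4=1:  p_4=1·142+81=223,  q_4=1·7+4=11
a_5=19:  p_5=19·223+142=4379,  q_5=19·11+7=216
a_6=1:  p_6=1·4379+223=4602,  q_6=1·216+11=227
a_7=1:  p_7=1·4602+4379=8981,  q_7=1·227+216=443
a_8=1:  p_8=1·8981+4602=13583,  q_8=1·443+227=670
a_9=3:  p_9=3·13583+8981=49730,  q_9=3·670+443=2453
(x₁, y₁) = (49730, 2453);  49730² − 411·2453² = 1 ✓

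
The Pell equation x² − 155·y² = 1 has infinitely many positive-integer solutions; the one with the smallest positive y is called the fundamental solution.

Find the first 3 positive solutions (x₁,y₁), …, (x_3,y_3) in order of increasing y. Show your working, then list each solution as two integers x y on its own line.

d=155: √d = [12; 2,4,2,24] (ℓ=4, even), read p_3/q_3
step 0: (12, 1)  from 12·(1,0) + (0,1)
step 1: (25, 2)  from 2·(12,1) + (1,0)
step 2: (112, 9)  from 4·(25,2) + (12,1)
step 3: (249, 20)  from 2·(112,9) + (25,2)
fundamental: x₁=249, y₁=20  (since 62001 − 155·400 = 1)
(249+20√155)^2 = 124001 + 9960√155
(249+20√155)^3 = 61752249 + 4960060√155

249 20
124001 9960
61752249 4960060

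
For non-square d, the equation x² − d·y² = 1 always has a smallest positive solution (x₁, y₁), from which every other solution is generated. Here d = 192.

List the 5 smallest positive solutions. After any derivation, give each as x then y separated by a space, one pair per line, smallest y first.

[13; 1,5,1,26] for √192; ℓ=4 ⇒ convergent index 3
i=0: a=13 ⇒ p=13, q=1
i=1: a=1 ⇒ p=14, q=1
i=2: a=5 ⇒ p=83, q=6
i=3: a=1 ⇒ p=97, q=7
→ (97, 7).  Check: 97²=9409, 192·7²=9408, difference 1.
(97+7√192)^2 = 18817 + 1358√192
(97+7√192)^3 = 3650401 + 263445√192
(97+7√192)^4 = 708158977 + 51106972√192
(97+7√192)^5 = 137379191137 + 9914489123√192

97 7
18817 1358
3650401 263445
708158977 51106972
137379191137 9914489123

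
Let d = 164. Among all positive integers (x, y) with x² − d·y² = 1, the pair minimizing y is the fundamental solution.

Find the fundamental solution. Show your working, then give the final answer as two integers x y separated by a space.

[12; 1,4,6,4,1,24] for √164; ℓ=6 ⇒ convergent index 5
step 0: (12, 1)  from 12·(1,0) + (0,1)
…
step 4: (1652, 129)  from 4·(397,31) + (64,5)
step 5: (2049, 160)  from 1·(1652,129) + (397,31)
(x₁, y₁) = (2049, 160);  2049² − 164·160² = 1 ✓

2049 160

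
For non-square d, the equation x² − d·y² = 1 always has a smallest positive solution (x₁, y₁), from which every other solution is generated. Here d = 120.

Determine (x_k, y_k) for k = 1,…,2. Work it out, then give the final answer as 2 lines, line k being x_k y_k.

11 1
241 22

√120 = [10; 1,20, …], period ℓ=2 (even) → k=1
a_0=10:  p_0=10·1+0=10,  q_0=10·0+1=1
a_1=1:  p_1=1·10+1=11,  q_1=1·1+0=1
(x₁, y₁) = (11, 1);  11² − 120·1² = 1 ✓
(x_2, y_2) = (11·11 + 120·1·1, 11·1 + 1·11) = (241, 22)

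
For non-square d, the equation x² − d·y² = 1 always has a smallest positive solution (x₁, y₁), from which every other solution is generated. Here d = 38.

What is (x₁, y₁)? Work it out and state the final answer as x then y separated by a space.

37 6

√38 = [6; 6,12, …], period ℓ=2 (even) → k=1
i=0: a=6 ⇒ p=6, q=1
i=1: a=6 ⇒ p=37, q=6
(x₁, y₁) = (37, 6);  37² − 38·6² = 1 ✓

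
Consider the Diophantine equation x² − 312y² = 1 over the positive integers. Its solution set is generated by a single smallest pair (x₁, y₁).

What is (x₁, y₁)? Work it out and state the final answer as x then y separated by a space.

53 3

√312 = [17; 1,1,1,34, …], period ℓ=4 (even) → k=3
step 0: (17, 1)  from 17·(1,0) + (0,1)
…
step 2: (35, 2)  from 1·(18,1) + (17,1)
step 3: (53, 3)  from 1·(35,2) + (18,1)
fundamental: x₁=53, y₁=3  (since 2809 − 312·9 = 1)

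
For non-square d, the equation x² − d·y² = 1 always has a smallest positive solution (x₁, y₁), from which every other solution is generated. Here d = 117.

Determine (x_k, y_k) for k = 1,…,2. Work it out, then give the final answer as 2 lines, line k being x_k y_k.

649 60
842401 77880

[10; 1,4,2,4,1,20] for √117; ℓ=6 ⇒ convergent index 5
step 0: (10, 1)  from 10·(1,0) + (0,1)
…
step 4: (530, 49)  from 4·(119,11) + (54,5)
step 5: (649, 60)  from 1·(530,49) + (119,11)
→ (649, 60).  Check: 649²=421201, 117·60²=421200, difference 1.
(x_2, y_2) = (649·649 + 117·60·60, 649·60 + 60·649) = (842401, 77880)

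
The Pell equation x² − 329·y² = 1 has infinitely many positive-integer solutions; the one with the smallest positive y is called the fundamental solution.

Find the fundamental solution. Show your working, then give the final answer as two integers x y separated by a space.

2376415 131016

√329 → a₀=18, period (7,4,2,1,1,4,1,1,2,4,7,36); ℓ=12 even so k=11
k=0  a_k=18  p_k/q_k = 18/1
…
k=2  a_k=4  p_k/q_k = 526/29
…
k=4  a_k=1  p_k/q_k = 1705/94
…
k=9  a_k=2  p_k/q_k = 74857/4127
k=10  a_k=4  p_k/q_k = 328794/18127
k=11  a_k=7  p_k/q_k = 2376415/131016
→ (2376415, 131016).  Check: 2376415²=5647348252225, 329·131016²=5647348252224, difference 1.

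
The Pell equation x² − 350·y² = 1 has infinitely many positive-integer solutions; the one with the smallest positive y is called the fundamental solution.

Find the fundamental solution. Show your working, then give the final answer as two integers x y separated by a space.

449 24

d=350: √d = [18; 1,2,2,2,1,36] (ℓ=6, even), read p_5/q_5
a_0=18:  p_0=18·1+0=18,  q_0=18·0+1=1
…
a_2=2:  p_2=2·19+18=56,  q_2=2·1+1=3
…
a_4=2:  p_4=2·131+56=318,  q_4=2·7+3=17
a_5=1:  p_5=1·318+131=449,  q_5=1·17+7=24
fundamental: x₁=449, y₁=24  (since 201601 − 350·576 = 1)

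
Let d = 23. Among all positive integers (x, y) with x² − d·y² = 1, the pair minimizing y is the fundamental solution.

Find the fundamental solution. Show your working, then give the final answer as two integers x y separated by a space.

d=23: √d = [4; 1,3,1,8] (ℓ=4, even), read p_3/q_3
i=0: a=4 ⇒ p=4, q=1
i=1: a=1 ⇒ p=5, q=1
i=2: a=3 ⇒ p=19, q=4
i=3: a=1 ⇒ p=24, q=5
fundamental: x₁=24, y₁=5  (since 576 − 23·25 = 1)

24 5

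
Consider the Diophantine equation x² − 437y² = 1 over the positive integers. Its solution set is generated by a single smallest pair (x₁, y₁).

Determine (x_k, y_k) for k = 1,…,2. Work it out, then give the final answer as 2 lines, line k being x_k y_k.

4599 220
42301601 2023560

[20; 1,9,2,9,1,40] for √437; ℓ=6 ⇒ convergent index 5
step 0: (20, 1)  from 20·(1,0) + (0,1)
…
step 2: (209, 10)  from 9·(21,1) + (20,1)
step 3: (439, 21)  from 2·(209,10) + (21,1)
step 4: (4160, 199)  from 9·(439,21) + (209,10)
step 5: (4599, 220)  from 1·(4160,199) + (439,21)
→ (4599, 220).  Check: 4599²=21150801, 437·220²=21150800, difference 1.
k=2:  x_2 = 4599·4599+437·220·220 = 42301601,  y_2 = 4599·220+220·4599 = 2023560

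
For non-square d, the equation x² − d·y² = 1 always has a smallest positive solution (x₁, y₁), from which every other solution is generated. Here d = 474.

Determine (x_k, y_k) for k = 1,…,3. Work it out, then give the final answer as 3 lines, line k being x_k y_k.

193549 8890
74922430801 3441301220
29002323118011949 1332120819650670

[21; 1,3,2,1,1,…,3,1,42] for √474; ℓ=14 ⇒ convergent index 13
k=0  a_k=21  p_k/q_k = 21/1
…
k=9  a_k=1  p_k/q_k = 10864/499
k=10  a_k=1  p_k/q_k = 16677/766
…
k=12  a_k=3  p_k/q_k = 149331/6859
k=13  a_k=1  p_k/q_k = 193549/8890
fundamental: x₁=193549, y₁=8890  (since 37461215401 − 474·79032100 = 1)
(193549+8890√474)^2 = 74922430801 + 3441301220√474
(193549+8890√474)^3 = 29002323118011949 + 1332120819650670√474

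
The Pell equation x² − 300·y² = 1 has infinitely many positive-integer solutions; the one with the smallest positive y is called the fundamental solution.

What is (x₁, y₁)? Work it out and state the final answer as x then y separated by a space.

1351 78

[17; 3,8,3,34] for √300; ℓ=4 ⇒ convergent index 3
a_0=17:  p_0=17·1+0=17,  q_0=17·0+1=1
…
a_2=8:  p_2=8·52+17=433,  q_2=8·3+1=25
a_3=3:  p_3=3·433+52=1351,  q_3=3·25+3=78
(x₁, y₁) = (1351, 78);  1351² − 300·78² = 1 ✓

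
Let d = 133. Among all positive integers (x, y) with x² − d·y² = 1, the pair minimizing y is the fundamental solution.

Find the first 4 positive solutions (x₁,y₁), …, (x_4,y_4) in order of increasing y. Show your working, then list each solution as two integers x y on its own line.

2588599 224460
13401689565601 1162073863080
69383200415647777399 6016286479789825380
359210566425477440164982401 31147506330593762303822160

d=133: √d = [11; 1,1,7,5,1,…,1,1,22] (ℓ=16, even), read p_15/q_15
i=0: a=11 ⇒ p=11, q=1
…
i=3: a=7 ⇒ p=173, q=15
…
i=7: a=1 ⇒ p=3010, q=261
…
i=10: a=1 ⇒ p=18948, q=1643
…
i=12: a=5 ⇒ p=168583, q=14618
i=13: a=7 ⇒ p=1210008, q=104921
i=14: a=1 ⇒ p=1378591, q=119539
i=15: a=1 ⇒ p=2588599, q=224460
→ (2588599, 224460).  Check: 2588599²=6700844782801, 133·224460²=6700844782800, difference 1.
(2588599+224460√133)^2 = 13401689565601 + 1162073863080√133
(2588599+224460√133)^3 = 69383200415647777399 + 6016286479789825380√133
(2588599+224460√133)^4 = 359210566425477440164982401 + 31147506330593762303822160√133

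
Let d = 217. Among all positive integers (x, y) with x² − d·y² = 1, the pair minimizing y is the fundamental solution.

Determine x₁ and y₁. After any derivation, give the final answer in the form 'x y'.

3844063 260952

[14; 1,2,1,2,1,…,2,1,28] for √217; ℓ=16 ⇒ convergent index 15
k=0  a_k=14  p_k/q_k = 14/1
…
k=9  a_k=9  p_k/q_k = 139163/9447
…
k=11  a_k=1  p_k/q_k = 293381/19916
…
k=13  a_k=1  p_k/q_k = 1034361/70217
k=14  a_k=2  p_k/q_k = 2809702/190735
k=15  a_k=1  p_k/q_k = 3844063/260952
fundamental: x₁=3844063, y₁=260952  (since 14776820347969 − 217·68095946304 = 1)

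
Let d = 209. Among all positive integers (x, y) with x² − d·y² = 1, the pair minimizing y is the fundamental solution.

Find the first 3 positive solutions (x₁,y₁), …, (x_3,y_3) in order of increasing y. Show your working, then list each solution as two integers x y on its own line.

46551 3220
4333991201 299788440
403503248748951 27910903337660

√209 = [14; 2,5,3,2,3,5,2,28, …], period ℓ=8 (even) → k=7
k=0  a_k=14  p_k/q_k = 14/1
…
k=2  a_k=5  p_k/q_k = 159/11
k=3  a_k=3  p_k/q_k = 506/35
…
k=6  a_k=5  p_k/q_k = 21266/1471
k=7  a_k=2  p_k/q_k = 46551/3220
→ (46551, 3220).  Check: 46551²=2166995601, 209·3220²=2166995600, difference 1.
(46551+3220√209)^2 = 4333991201 + 299788440√209
(46551+3220√209)^3 = 403503248748951 + 27910903337660√209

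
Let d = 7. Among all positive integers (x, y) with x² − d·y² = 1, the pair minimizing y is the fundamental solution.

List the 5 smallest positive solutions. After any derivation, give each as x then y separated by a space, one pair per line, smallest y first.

8 3
127 48
2024 765
32257 12192
514088 194307

√7 → a₀=2, period (1,1,1,4); ℓ=4 even so k=3
i=0: a=2 ⇒ p=2, q=1
i=1: a=1 ⇒ p=3, q=1
i=2: a=1 ⇒ p=5, q=2
i=3: a=1 ⇒ p=8, q=3
→ (8, 3).  Check: 8²=64, 7·3²=63, difference 1.
(x_2, y_2) = (8·8 + 7·3·3, 8·3 + 3·8) = (127, 48)
(x_3, y_3) = (8·127 + 7·3·48, 8·48 + 3·127) = (2024, 765)
(x_4, y_4) = (8·2024 + 7·3·765, 8·765 + 3·2024) = (32257, 12192)
(x_5, y_5) = (8·32257 + 7·3·12192, 8·12192 + 3·32257) = (514088, 194307)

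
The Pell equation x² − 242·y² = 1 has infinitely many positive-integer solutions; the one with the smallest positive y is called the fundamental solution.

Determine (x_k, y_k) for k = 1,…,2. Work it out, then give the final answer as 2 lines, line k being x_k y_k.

19601 1260
768398401 49394520

√242 = [15; 1,1,3,1,14,1,3,1,1,30, …], period ℓ=10 (even) → k=9
a_0=15:  p_0=15·1+0=15,  q_0=15·0+1=1
…
a_4=1:  p_4=1·109+31=140,  q_4=1·7+2=9
…
a_7=3:  p_7=3·2209+2069=8696,  q_7=3·142+133=559
a_8=1:  p_8=1·8696+2209=10905,  q_8=1·559+142=701
a_9=1:  p_9=1·10905+8696=19601,  q_9=1·701+559=1260
fundamental: x₁=19601, y₁=1260  (since 384199201 − 242·1587600 = 1)
(19601+1260√242)^2 = 768398401 + 49394520√242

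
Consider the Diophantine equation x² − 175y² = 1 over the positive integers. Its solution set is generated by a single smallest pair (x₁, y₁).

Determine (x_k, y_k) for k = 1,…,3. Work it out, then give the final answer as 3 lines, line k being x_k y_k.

2024 153
8193151 619344
33165873224 2507104359

√175 → a₀=13, period (4,2,1,2,4,26); ℓ=6 even so k=5
k=0  a_k=13  p_k/q_k = 13/1
k=1  a_k=4  p_k/q_k = 53/4
…
k=3  a_k=1  p_k/q_k = 172/13
k=4  a_k=2  p_k/q_k = 463/35
k=5  a_k=4  p_k/q_k = 2024/153
→ (2024, 153).  Check: 2024²=4096576, 175·153²=4096575, difference 1.
k=2:  x_2 = 2024·2024+175·153·153 = 8193151,  y_2 = 2024·153+153·2024 = 619344
k=3:  x_3 = 2024·8193151+175·153·619344 = 33165873224,  y_3 = 2024·619344+153·8193151 = 2507104359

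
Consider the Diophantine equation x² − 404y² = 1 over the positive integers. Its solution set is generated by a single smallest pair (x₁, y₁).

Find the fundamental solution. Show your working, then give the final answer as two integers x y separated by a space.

√404 = [20; 10,40, …], period ℓ=2 (even) → k=1
step 0: (20, 1)  from 20·(1,0) + (0,1)
step 1: (201, 10)  from 10·(20,1) + (1,0)
→ (201, 10).  Check: 201²=40401, 404·10²=40400, difference 1.

201 10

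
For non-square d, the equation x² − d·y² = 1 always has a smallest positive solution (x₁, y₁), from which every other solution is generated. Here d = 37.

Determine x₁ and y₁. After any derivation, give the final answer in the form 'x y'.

73 12

√37 → a₀=6, period (12); ℓ=1 odd so k=1
step 0: (6, 1)  from 6·(1,0) + (0,1)
step 1: (73, 12)  from 12·(6,1) + (1,0)
fundamental: x₁=73, y₁=12  (since 5329 − 37·144 = 1)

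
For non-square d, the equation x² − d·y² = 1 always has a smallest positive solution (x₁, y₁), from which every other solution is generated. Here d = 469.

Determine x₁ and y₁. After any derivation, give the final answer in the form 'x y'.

[21; 1,1,1,10,6,10,1,1,1,42] for √469; ℓ=10 ⇒ convergent index 9
step 0: (21, 1)  from 21·(1,0) + (0,1)
…
step 3: (65, 3)  from 1·(43,2) + (22,1)
step 4: (693, 32)  from 10·(65,3) + (43,2)
step 5: (4223, 195)  from 6·(693,32) + (65,3)
…
step 8: (90069, 4159)  from 1·(47146,2177) + (42923,1982)
step 9: (137215, 6336)  from 1·(90069,4159) + (47146,2177)
→ (137215, 6336).  Check: 137215²=18827956225, 469·6336²=18827956224, difference 1.

137215 6336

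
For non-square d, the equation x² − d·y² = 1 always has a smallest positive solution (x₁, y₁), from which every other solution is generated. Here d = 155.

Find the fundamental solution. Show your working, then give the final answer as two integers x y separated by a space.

√155 → a₀=12, period (2,4,2,24); ℓ=4 even so k=3
step 0: (12, 1)  from 12·(1,0) + (0,1)
step 1: (25, 2)  from 2·(12,1) + (1,0)
step 2: (112, 9)  from 4·(25,2) + (12,1)
step 3: (249, 20)  from 2·(112,9) + (25,2)
(x₁, y₁) = (249, 20);  249² − 155·20² = 1 ✓

249 20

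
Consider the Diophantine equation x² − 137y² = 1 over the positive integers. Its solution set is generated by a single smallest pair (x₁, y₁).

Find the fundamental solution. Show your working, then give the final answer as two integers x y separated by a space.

√137 = [11; 1,2,2,1,1,2,2,1,22, …], period ℓ=9 (odd) → k=17
k=0  a_k=11  p_k/q_k = 11/1
k=1  a_k=1  p_k/q_k = 12/1
…
k=3  a_k=2  p_k/q_k = 82/7
k=4  a_k=1  p_k/q_k = 117/10
…
k=7  a_k=2  p_k/q_k = 1229/105
k=8  a_k=1  p_k/q_k = 1744/149
…
k=10  a_k=1  p_k/q_k = 41341/3532
…
k=12  a_k=2  p_k/q_k = 285899/24426
k=13  a_k=1  p_k/q_k = 408178/34873
k=14  a_k=1  p_k/q_k = 694077/59299
…
k=16  a_k=2  p_k/q_k = 4286741/366241
k=17  a_k=1  p_k/q_k = 6083073/519712
(x₁, y₁) = (6083073, 519712);  6083073² − 137·519712² = 1 ✓

6083073 519712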